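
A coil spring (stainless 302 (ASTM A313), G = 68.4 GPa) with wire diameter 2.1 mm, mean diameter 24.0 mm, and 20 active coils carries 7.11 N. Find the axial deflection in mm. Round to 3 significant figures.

k = Gd⁴/(8D³N_a) = (68.4×10³)(2.1⁴)/(8·24.0³·20) = 0.60142 N/mm
δ = F/k = 7.11 / 0.60142 = 11.822 mm

11.8 mm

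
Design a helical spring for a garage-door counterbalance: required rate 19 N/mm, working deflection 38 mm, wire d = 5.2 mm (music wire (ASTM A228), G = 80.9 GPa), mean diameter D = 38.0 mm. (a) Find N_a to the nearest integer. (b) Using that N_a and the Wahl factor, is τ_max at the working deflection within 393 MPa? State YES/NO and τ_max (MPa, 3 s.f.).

(a) 7 coils; (b) NO, τ_max = 606 MPa

N_a = Gd⁴/(8D³k) = (80.9×10³)(5.2⁴)/(8·38.0³·19) = 7.092 → N_a = 7
Actual rate k = Gd⁴/(8D³·7) = 19.25 N/mm
Working load F = kδ = 19.25·38 = 731.49 N
C = 38.0/5.2 = 7.3077; K_W = (4C−1)/(4C−4)+0.615/C = 1.2031
τ_max = K_W·8FD/(πd³) = 1.2031·503.41 = 605.63 MPa
τ_max > 393 MPa → exceeds allowable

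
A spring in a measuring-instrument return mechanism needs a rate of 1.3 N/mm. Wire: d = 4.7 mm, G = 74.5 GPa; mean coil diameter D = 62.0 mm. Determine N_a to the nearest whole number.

N_a = Gd⁴/(8D³k) = (74.5×10³ × 4.7⁴)/(8 × 62.0³ × 1.3)
    = 3.63536e+07 / 2.47861e+06 = 14.67 → 15 coils

15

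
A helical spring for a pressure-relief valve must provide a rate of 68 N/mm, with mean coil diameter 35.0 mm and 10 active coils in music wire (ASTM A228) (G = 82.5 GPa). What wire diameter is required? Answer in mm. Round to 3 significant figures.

7.29 mm

d = (8D³N_a·k / G)^(1/4) = (8·35.0³·10·68 / (82.5×10³))^0.25
  = (2827.2)^0.25 = 7.2918 mm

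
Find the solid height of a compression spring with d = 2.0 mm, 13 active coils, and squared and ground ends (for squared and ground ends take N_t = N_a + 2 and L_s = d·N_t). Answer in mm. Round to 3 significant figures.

squared and ground ends: N_t = N_a + 2 = 13 + 2 = 15
L_s = d·N_t = 2.0 × 15 = 30 mm

30.0 mm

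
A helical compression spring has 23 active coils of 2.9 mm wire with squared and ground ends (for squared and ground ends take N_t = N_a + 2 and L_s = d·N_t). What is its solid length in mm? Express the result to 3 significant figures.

squared and ground ends: N_t = N_a + 2 = 23 + 2 = 25
L_s = d·N_t = 2.9 × 25 = 72.5 mm

72.5 mm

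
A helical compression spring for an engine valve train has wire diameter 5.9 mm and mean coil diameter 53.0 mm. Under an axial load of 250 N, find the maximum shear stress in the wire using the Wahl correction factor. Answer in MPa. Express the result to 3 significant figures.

Spring index C = D/d = 53.0/5.9 = 8.9831
K_W = (4C−1)/(4C−4) + 0.615/C = 34.932/31.932 + 0.0685 = 1.1624
τ₀ = 8FD/(πd³) = 8·250·53.0/(π·5.9³) = 106000/645.22 = 164.29 MPa
τ_max = K·τ₀ = 1.1624 × 164.29 = 190.97 MPa

191 MPa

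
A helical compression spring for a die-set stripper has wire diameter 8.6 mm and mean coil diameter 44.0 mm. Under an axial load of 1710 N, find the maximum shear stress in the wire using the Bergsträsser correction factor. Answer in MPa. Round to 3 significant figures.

Spring index C = D/d = 44.0/8.6 = 5.1163
K_B = (4C+2)/(4C−3) = 22.465/17.465 = 1.2863
τ₀ = 8FD/(πd³) = 8·1710·44.0/(π·8.6³) = 601920/1998.2 = 301.23 MPa
τ_max = K·τ₀ = 1.2863 × 301.23 = 387.46 MPa

387 MPa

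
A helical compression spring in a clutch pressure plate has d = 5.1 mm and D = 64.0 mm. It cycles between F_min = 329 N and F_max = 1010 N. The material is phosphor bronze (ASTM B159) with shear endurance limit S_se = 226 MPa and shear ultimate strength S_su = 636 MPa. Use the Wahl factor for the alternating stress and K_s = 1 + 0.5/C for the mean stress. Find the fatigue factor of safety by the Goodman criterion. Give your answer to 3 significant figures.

C = D/d = 64.0/5.1 = 12.5490; K_W = (4C−1)/(4C−4)+0.615/C = 1.1139; K_s = 1+0.5/C = 1.0398
F_a = (F_max−F_min)/2 = 340.5 N; F_m = (F_max+F_min)/2 = 669.5 N
τ_a = K_W·8F_aD/(πd³) = 1.1139 × 418.34 = 466.01 MPa
τ_m = K_s·8F_mD/(πd³) = 1.0398 × 822.55 = 855.32 MPa
Goodman: 1/n_f = τ_a/S_se + τ_m/S_su = 466.01/226 + 855.32/636 = 2.06197 + 1.34484 = 3.4068
n_f = 1/3.4068 = 0.2935

0.294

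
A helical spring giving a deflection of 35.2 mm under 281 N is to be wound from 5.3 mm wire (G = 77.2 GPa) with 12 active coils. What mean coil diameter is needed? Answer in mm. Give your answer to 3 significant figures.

43.0 mm

Required rate k = F/δ = 281/35.2 = 7.983 N/mm
D = (Gd⁴/(8N_a·k))^(1/3) = (77.2×10³·5.3⁴/(8·12·7.983))^(1/3)
  = (79485.1)^(1/3) = 42.9961 mm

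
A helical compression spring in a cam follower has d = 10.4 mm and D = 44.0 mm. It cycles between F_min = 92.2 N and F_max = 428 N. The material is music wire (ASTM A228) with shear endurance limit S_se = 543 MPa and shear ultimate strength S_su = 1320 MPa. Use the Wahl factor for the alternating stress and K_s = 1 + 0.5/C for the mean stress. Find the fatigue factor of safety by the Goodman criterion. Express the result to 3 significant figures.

C = D/d = 44.0/10.4 = 4.2308; K_W = (4C−1)/(4C−4)+0.615/C = 1.3775; K_s = 1+0.5/C = 1.1182
F_a = (F_max−F_min)/2 = 167.9 N; F_m = (F_max+F_min)/2 = 260.1 N
τ_a = K_W·8F_aD/(πd³) = 1.3775 × 16.724 = 23.038 MPa
τ_m = K_s·8F_mD/(πd³) = 1.1182 × 25.908 = 28.97 MPa
Goodman: 1/n_f = τ_a/S_se + τ_m/S_su = 23.038/543 + 28.97/1320 = 0.04243 + 0.02195 = 0.064373
n_f = 1/0.064373 = 15.53

15.5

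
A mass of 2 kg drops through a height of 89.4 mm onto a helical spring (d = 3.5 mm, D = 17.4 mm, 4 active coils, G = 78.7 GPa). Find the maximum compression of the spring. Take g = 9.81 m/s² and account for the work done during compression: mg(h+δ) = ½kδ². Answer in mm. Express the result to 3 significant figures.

7.36 mm

k = Gd⁴/(8D³N_a) = (78.7×10³)(3.5⁴)/(8·17.4³·4) = 70.057 N/mm
W = mg = 2 × 9.81 = 19.62 N
½kδ² − Wδ − Wh = 0 → δ = (W + √(W² + 2kWh))/k
δ = (19.62 + √(384.94 + 245763))/70.057 = (19.62 + 496.13)/70.057 = 7.3619 mm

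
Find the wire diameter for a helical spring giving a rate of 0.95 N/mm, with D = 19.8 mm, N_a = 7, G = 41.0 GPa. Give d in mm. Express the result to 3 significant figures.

1.78 mm

d = (8D³N_a·k / G)^(1/4) = (8·19.8³·7·0.95 / (41.0×10³))^0.25
  = (10.072)^0.25 = 1.7815 mm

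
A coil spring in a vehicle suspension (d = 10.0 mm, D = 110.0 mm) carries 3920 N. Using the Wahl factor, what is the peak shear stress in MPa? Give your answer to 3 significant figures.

1240 MPa

Spring index C = D/d = 110.0/10.0 = 11.0000
K_W = (4C−1)/(4C−4) + 0.615/C = 43.000/40.000 + 0.0559 = 1.1309
τ₀ = 8FD/(πd³) = 8·3920·110.0/(π·10.0³) = 3.4496e+06/3141.6 = 1098 MPa
τ_max = K·τ₀ = 1.1309 × 1098 = 1241.8 MPa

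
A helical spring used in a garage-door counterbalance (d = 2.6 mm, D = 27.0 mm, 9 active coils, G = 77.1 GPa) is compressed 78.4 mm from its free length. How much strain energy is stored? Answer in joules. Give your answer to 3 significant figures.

7.64 J

k = Gd⁴/(8D³N_a) = (77.1×10³)(2.6⁴)/(8·27.0³·9) = 2.4861 N/mm
U = ½kδ² = 0.5 × 2.4861 × 78.4² = 7640.6 N·mm = 7.6406 J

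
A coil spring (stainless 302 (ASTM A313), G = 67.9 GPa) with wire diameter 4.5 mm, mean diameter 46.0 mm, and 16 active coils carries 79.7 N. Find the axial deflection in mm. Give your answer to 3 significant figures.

35.7 mm

k = Gd⁴/(8D³N_a) = (67.9×10³)(4.5⁴)/(8·46.0³·16) = 2.2348 N/mm
δ = F/k = 79.7 / 2.2348 = 35.663 mm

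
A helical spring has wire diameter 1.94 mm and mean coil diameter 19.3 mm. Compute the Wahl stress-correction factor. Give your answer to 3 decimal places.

C = D/d = 19.3/1.94 = 9.9485
K_W = (4C−1)/(4C−4) + 0.615/C = 38.794/35.794 + 0.0618 = 1.1456

1.146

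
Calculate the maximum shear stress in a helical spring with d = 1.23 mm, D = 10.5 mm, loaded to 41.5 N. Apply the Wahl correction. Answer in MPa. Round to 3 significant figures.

Spring index C = D/d = 10.5/1.23 = 8.5366
K_W = (4C−1)/(4C−4) + 0.615/C = 33.146/30.146 + 0.0720 = 1.1716
τ₀ = 8FD/(πd³) = 8·41.5·10.5/(π·1.23³) = 3486/5.8461 = 596.3 MPa
τ_max = K·τ₀ = 1.1716 × 596.3 = 698.6 MPa

699 MPa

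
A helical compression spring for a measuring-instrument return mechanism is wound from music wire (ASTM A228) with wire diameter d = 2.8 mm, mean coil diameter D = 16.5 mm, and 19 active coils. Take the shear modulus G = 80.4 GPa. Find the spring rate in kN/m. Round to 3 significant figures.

k = Gd⁴/(8D³N_a) = (80.4×10³ × 2.8⁴) / (8 × 16.5³ × 19)
  = 4.94183e+06 / 682803 = 7.2376 N/mm

7.24 kN/m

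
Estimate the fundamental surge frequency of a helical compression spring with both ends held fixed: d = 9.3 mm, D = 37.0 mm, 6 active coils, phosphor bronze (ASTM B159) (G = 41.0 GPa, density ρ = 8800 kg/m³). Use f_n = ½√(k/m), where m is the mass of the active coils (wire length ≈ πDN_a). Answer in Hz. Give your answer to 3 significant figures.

275 Hz

k = Gd⁴/(8D³N_a) = (41.0×10³)(9.3⁴)/(8·37.0³·6) = 126.14 N/mm = 1.2614e+05 N/m
Wire length L = πDN_a = π·37.0·6 = 697.43 mm
m = ρ·(πd²/4)·L = 8800 × 67.929×10⁻⁶ m² × 0.69743 m = 0.41691 kg
f_n = ½√(k/m) = 0.5·√(1.2614e+05/0.41691) = 0.5·√(3.0257e+05) = 275.03 Hz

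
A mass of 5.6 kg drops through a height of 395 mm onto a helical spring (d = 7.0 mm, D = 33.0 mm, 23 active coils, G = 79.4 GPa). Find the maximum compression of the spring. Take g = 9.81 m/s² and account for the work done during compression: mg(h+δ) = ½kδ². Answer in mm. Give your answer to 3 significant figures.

40.8 mm

k = Gd⁴/(8D³N_a) = (79.4×10³)(7.0⁴)/(8·33.0³·23) = 28.831 N/mm
W = mg = 5.6 × 9.81 = 54.936 N
½kδ² − Wδ − Wh = 0 → δ = (W + √(W² + 2kWh))/k
δ = (54.936 + √(3018 + 1.25123e+06))/28.831 = (54.936 + 1119.9)/28.831 = 40.751 mm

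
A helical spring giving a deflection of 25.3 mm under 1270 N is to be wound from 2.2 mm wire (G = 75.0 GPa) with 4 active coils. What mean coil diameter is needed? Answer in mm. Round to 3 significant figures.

10.3 mm

Required rate k = F/δ = 1270/25.3 = 50.198 N/mm
D = (Gd⁴/(8N_a·k))^(1/3) = (75.0×10³·2.2⁴/(8·4·50.198))^(1/3)
  = (1093.75)^(1/3) = 10.3032 mm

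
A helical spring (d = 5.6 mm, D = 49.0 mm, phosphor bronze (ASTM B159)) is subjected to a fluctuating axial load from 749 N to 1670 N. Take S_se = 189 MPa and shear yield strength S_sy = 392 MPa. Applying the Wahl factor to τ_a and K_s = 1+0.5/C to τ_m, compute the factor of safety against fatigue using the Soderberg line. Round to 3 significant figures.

0.231

C = D/d = 49.0/5.6 = 8.7500; K_W = (4C−1)/(4C−4)+0.615/C = 1.1671; K_s = 1+0.5/C = 1.0571
F_a = (F_max−F_min)/2 = 460.5 N; F_m = (F_max+F_min)/2 = 1209.5 N
τ_a = K_W·8F_aD/(πd³) = 1.1671 × 327.19 = 381.85 MPa
τ_m = K_s·8F_mD/(πd³) = 1.0571 × 859.37 = 908.47 MPa
Soderberg: 1/n_f = τ_a/S_se + τ_m/S_sy = 381.85/189 + 908.47/392 = 2.02038 + 2.31753 = 4.3379
n_f = 1/4.3379 = 0.2305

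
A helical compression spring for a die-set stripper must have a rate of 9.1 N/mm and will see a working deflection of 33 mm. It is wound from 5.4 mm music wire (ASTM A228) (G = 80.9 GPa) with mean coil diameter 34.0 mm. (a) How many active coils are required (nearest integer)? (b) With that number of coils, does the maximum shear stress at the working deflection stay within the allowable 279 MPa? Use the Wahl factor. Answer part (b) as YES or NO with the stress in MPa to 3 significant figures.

(a) 24 coils; (b) YES, τ_max = 205 MPa

N_a = Gd⁴/(8D³k) = (80.9×10³)(5.4⁴)/(8·34.0³·9.1) = 24.04 → N_a = 24
Actual rate k = Gd⁴/(8D³·24) = 9.1156 N/mm
Working load F = kδ = 9.1156·33 = 300.82 N
C = 34.0/5.4 = 6.2963; K_W = (4C−1)/(4C−4)+0.615/C = 1.2393
τ_max = K_W·8FD/(πd³) = 1.2393·165.4 = 204.98 MPa
τ_max ≤ 279 MPa → acceptable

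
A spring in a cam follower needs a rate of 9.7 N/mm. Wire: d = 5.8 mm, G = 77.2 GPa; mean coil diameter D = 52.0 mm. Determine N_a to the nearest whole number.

N_a = Gd⁴/(8D³k) = (77.2×10³ × 5.8⁴)/(8 × 52.0³ × 9.7)
    = 8.73633e+07 / 1.09112e+07 = 8.007 → 8 coils

8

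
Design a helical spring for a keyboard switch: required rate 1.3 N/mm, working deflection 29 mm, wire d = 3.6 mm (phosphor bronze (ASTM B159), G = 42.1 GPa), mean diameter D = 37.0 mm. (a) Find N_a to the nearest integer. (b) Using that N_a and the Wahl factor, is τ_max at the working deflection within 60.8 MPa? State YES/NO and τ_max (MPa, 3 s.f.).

N_a = Gd⁴/(8D³k) = (42.1×10³)(3.6⁴)/(8·37.0³·1.3) = 13.42 → N_a = 13
Actual rate k = Gd⁴/(8D³·13) = 1.3423 N/mm
Working load F = kδ = 1.3423·29 = 38.927 N
C = 37.0/3.6 = 10.2778; K_W = (4C−1)/(4C−4)+0.615/C = 1.1407
τ_max = K_W·8FD/(πd³) = 1.1407·78.611 = 89.67 MPa
τ_max > 60.8 MPa → exceeds allowable

(a) 13 coils; (b) NO, τ_max = 89.7 MPa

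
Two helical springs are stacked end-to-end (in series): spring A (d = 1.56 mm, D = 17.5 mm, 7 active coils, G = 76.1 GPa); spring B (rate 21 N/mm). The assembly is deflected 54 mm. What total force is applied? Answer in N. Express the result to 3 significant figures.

75.7 N

k_A = Gd⁴/(8D³N_a) = (76.1×10³)(1.56⁴)/(8·17.5³·7) = 1.5017 N/mm
Series: 1/k_eq = 1/1.5017 + 1/21 = 0.71353; k_eq = 1.4015 N/mm
F = k_eq·δ = 1.4015·54 = 75.68 N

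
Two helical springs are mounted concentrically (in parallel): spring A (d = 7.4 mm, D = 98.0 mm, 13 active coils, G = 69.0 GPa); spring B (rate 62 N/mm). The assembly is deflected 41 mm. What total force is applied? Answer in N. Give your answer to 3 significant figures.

2630 N

k_A = Gd⁴/(8D³N_a) = (69.0×10³)(7.4⁴)/(8·98.0³·13) = 2.1138 N/mm
Parallel: k_eq = 2.1138 + 62 = 64.114 N/mm
F = k_eq·δ = 64.114·41 = 2628.7 N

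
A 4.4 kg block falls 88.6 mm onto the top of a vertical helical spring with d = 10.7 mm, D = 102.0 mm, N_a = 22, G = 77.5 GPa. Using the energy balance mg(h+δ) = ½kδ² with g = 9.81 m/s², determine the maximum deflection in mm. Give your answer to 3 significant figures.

46.3 mm

k = Gd⁴/(8D³N_a) = (77.5×10³)(10.7⁴)/(8·102.0³·22) = 5.4391 N/mm
W = mg = 4.4 × 9.81 = 43.164 N
½kδ² − Wδ − Wh = 0 → δ = (W + √(W² + 2kWh))/k
δ = (43.164 + √(1863.1 + 41601.5))/5.4391 = (43.164 + 208.48)/5.4391 = 46.266 mm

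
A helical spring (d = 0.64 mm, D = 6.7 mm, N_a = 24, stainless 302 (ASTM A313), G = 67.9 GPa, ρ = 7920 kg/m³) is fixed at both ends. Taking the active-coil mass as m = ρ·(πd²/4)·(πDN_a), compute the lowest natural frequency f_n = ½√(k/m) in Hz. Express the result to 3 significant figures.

196 Hz

k = Gd⁴/(8D³N_a) = (67.9×10³)(0.64⁴)/(8·6.7³·24) = 0.19727 N/mm = 197.27 N/m
Wire length L = πDN_a = π·6.7·24 = 505.17 mm
m = ρ·(πd²/4)·L = 7920 × 0.3217×10⁻⁶ m² × 0.50517 m = 0.0012871 kg
f_n = ½√(k/m) = 0.5·√(197.27/0.0012871) = 0.5·√(1.5327e+05) = 195.75 Hz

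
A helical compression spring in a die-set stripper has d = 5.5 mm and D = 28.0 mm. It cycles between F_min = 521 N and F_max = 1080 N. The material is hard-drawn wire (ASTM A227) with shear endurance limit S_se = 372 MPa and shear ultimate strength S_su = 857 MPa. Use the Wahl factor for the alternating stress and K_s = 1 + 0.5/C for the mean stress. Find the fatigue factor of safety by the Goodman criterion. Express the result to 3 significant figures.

C = D/d = 28.0/5.5 = 5.0909; K_W = (4C−1)/(4C−4)+0.615/C = 1.3041; K_s = 1+0.5/C = 1.0982
F_a = (F_max−F_min)/2 = 279.5 N; F_m = (F_max+F_min)/2 = 800.5 N
τ_a = K_W·8F_aD/(πd³) = 1.3041 × 119.78 = 156.21 MPa
τ_m = K_s·8F_mD/(πd³) = 1.0982 × 343.06 = 376.75 MPa
Goodman: 1/n_f = τ_a/S_se + τ_m/S_su = 156.21/372 + 376.75/857 = 0.41993 + 0.43962 = 0.85955
n_f = 1/0.85955 = 1.163

1.16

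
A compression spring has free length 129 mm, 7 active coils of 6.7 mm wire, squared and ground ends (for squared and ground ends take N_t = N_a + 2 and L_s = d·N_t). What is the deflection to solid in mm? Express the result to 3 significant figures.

N_t = 9; L_s = 6.7·9 = 60.3 mm
δ_solid = L₀ − L_s = 129 − 60.3 = 68.7 mm

68.7 mm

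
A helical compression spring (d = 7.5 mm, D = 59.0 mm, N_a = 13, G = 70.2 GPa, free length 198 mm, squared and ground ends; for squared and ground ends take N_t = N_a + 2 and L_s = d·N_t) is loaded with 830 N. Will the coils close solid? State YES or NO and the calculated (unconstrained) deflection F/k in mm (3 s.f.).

k = Gd⁴/(8D³N_a) = (70.2×10³)(7.5⁴)/(8·59.0³·13) = 10.399 N/mm
N_t = 15; L_s = 7.5·15 = 112.5 mm; δ_solid = L₀ − L_s = 198 − 112.5 = 85.5 mm
δ = F/k = 830/10.399 = 79.815 mm
δ < δ_solid → spring does not go solid

NO, δ = 79.8 mm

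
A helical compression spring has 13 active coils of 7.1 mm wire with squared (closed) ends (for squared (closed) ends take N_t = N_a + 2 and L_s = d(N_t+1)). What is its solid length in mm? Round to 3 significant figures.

squared (closed) ends: N_t = N_a + 2 = 13 + 2 = 15
L_s = d·(N_t+1) = 7.1 × 16 = 113.6 mm

114 mm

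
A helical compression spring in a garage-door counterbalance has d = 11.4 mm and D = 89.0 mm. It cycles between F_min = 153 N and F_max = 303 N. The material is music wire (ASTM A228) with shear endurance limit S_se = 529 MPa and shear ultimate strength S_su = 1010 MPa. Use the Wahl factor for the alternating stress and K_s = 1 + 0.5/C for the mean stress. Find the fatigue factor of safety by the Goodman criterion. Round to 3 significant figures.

C = D/d = 89.0/11.4 = 7.8070; K_W = (4C−1)/(4C−4)+0.615/C = 1.1890; K_s = 1+0.5/C = 1.0640
F_a = (F_max−F_min)/2 = 75 N; F_m = (F_max+F_min)/2 = 228 N
τ_a = K_W·8F_aD/(πd³) = 1.1890 × 11.473 = 13.641 MPa
τ_m = K_s·8F_mD/(πd³) = 1.0640 × 34.878 = 37.112 MPa
Goodman: 1/n_f = τ_a/S_se + τ_m/S_su = 13.641/529 + 37.112/1010 = 0.02579 + 0.03674 = 0.06253
n_f = 1/0.06253 = 15.99

16.0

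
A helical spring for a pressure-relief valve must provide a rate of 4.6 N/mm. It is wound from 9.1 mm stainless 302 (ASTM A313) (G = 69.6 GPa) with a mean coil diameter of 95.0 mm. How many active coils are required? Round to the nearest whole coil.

15

N_a = Gd⁴/(8D³k) = (69.6×10³ × 9.1⁴)/(8 × 95.0³ × 4.6)
    = 4.77282e+08 / 3.15514e+07 = 15.13 → 15 coils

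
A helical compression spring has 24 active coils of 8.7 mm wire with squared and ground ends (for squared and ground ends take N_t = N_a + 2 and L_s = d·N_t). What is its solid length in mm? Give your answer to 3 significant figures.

squared and ground ends: N_t = N_a + 2 = 24 + 2 = 26
L_s = d·N_t = 8.7 × 26 = 226.2 mm

226 mm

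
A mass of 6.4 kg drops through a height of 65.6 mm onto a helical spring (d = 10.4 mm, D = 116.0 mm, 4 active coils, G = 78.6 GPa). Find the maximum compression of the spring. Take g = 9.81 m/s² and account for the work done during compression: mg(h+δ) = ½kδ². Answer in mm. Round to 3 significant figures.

24.8 mm

k = Gd⁴/(8D³N_a) = (78.6×10³)(10.4⁴)/(8·116.0³·4) = 18.409 N/mm
W = mg = 6.4 × 9.81 = 62.784 N
½kδ² − Wδ − Wh = 0 → δ = (W + √(W² + 2kWh))/k
δ = (62.784 + √(3941.8 + 151640))/18.409 = (62.784 + 394.44)/18.409 = 24.837 mm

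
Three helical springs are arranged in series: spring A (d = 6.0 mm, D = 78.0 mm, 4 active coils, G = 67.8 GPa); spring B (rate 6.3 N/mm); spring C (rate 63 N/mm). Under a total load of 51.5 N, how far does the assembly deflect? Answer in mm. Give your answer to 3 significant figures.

k_A = Gd⁴/(8D³N_a) = (67.8×10³)(6.0⁴)/(8·78.0³·4) = 5.7863 N/mm
Series: 1/k_eq = 1/5.7863 + 1/6.3 + 1/63 = 0.34743; k_eq = 2.8783 N/mm
δ = F/k_eq = 51.5/2.8783 = 17.892 mm

17.9 mm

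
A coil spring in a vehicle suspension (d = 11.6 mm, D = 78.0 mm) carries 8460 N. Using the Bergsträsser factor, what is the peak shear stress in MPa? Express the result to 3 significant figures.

Spring index C = D/d = 78.0/11.6 = 6.7241
K_B = (4C+2)/(4C−3) = 28.897/23.897 = 1.2092
τ₀ = 8FD/(πd³) = 8·8460·78.0/(π·11.6³) = 5.27904e+06/4903.7 = 1076.5 MPa
τ_max = K·τ₀ = 1.2092 × 1076.5 = 1301.8 MPa

1300 MPa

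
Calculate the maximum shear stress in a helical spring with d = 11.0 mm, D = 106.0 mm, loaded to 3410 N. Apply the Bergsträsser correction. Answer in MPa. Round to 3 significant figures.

Spring index C = D/d = 106.0/11.0 = 9.6364
K_B = (4C+2)/(4C−3) = 40.545/35.545 = 1.1407
τ₀ = 8FD/(πd³) = 8·3410·106.0/(π·11.0³) = 2.89168e+06/4181.5 = 691.55 MPa
τ_max = K·τ₀ = 1.1407 × 691.55 = 788.82 MPa

789 MPa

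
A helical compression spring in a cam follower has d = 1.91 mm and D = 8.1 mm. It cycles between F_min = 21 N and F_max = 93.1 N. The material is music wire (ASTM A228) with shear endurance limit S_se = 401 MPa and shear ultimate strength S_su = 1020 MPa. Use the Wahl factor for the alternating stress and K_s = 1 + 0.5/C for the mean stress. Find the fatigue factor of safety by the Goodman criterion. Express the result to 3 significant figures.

C = D/d = 8.1/1.91 = 4.2408; K_W = (4C−1)/(4C−4)+0.615/C = 1.3764; K_s = 1+0.5/C = 1.1179
F_a = (F_max−F_min)/2 = 36.05 N; F_m = (F_max+F_min)/2 = 57.05 N
τ_a = K_W·8F_aD/(πd³) = 1.3764 × 106.72 = 146.89 MPa
τ_m = K_s·8F_mD/(πd³) = 1.1179 × 168.88 = 188.79 MPa
Goodman: 1/n_f = τ_a/S_se + τ_m/S_su = 146.89/401 + 188.79/1020 = 0.36631 + 0.18509 = 0.5514
n_f = 1/0.5514 = 1.814

1.81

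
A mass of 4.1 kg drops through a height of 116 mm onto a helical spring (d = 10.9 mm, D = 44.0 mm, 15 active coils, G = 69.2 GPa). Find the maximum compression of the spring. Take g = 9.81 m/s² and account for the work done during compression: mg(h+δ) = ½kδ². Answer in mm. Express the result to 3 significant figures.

k = Gd⁴/(8D³N_a) = (69.2×10³)(10.9⁴)/(8·44.0³·15) = 95.559 N/mm
W = mg = 4.1 × 9.81 = 40.221 N
½kδ² − Wδ − Wh = 0 → δ = (W + √(W² + 2kWh))/k
δ = (40.221 + √(1617.7 + 891690))/95.559 = (40.221 + 945.15)/95.559 = 10.312 mm

10.3 mm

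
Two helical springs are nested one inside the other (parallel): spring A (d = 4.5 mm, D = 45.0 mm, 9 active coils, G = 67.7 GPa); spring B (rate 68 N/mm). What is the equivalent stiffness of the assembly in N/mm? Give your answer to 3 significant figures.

k_A = Gd⁴/(8D³N_a) = (67.7×10³)(4.5⁴)/(8·45.0³·9) = 4.2313 N/mm
Parallel: k_eq = 4.2313 + 68 = 72.231 N/mm

72.2 N/mm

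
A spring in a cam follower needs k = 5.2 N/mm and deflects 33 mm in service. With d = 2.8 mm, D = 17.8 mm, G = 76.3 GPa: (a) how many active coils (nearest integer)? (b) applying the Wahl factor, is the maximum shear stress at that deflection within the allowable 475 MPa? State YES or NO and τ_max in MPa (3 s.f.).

(a) 20 coils; (b) YES, τ_max = 438 MPa

N_a = Gd⁴/(8D³k) = (76.3×10³)(2.8⁴)/(8·17.8³·5.2) = 19.99 → N_a = 20
Actual rate k = Gd⁴/(8D³·20) = 5.1973 N/mm
Working load F = kδ = 5.1973·33 = 171.51 N
C = 17.8/2.8 = 6.3571; K_W = (4C−1)/(4C−4)+0.615/C = 1.2367
τ_max = K_W·8FD/(πd³) = 1.2367·354.14 = 437.98 MPa
τ_max ≤ 475 MPa → acceptable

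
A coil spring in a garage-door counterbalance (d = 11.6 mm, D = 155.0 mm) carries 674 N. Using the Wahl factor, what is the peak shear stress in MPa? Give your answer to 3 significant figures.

189 MPa

Spring index C = D/d = 155.0/11.6 = 13.3621
K_W = (4C−1)/(4C−4) + 0.615/C = 52.448/49.448 + 0.0460 = 1.1067
τ₀ = 8FD/(πd³) = 8·674·155.0/(π·11.6³) = 835760/4903.7 = 170.43 MPa
τ_max = K·τ₀ = 1.1067 × 170.43 = 188.62 MPa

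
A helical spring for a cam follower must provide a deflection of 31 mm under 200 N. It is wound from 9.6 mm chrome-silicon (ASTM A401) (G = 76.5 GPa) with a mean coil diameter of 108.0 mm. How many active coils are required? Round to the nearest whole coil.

10

Required rate k = F/δ = 200/31 = 6.4516 N/mm
N_a = Gd⁴/(8D³k) = (76.5×10³ × 9.6⁴)/(8 × 108.0³ × 6.4516)
    = 6.4975e+08 / 6.50174e+07 = 9.993 → 10 coils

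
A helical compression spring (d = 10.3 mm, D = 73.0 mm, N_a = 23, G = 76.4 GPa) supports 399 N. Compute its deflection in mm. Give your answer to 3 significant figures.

33.2 mm

k = Gd⁴/(8D³N_a) = (76.4×10³)(10.3⁴)/(8·73.0³·23) = 12.013 N/mm
δ = F/k = 399 / 12.013 = 33.214 mm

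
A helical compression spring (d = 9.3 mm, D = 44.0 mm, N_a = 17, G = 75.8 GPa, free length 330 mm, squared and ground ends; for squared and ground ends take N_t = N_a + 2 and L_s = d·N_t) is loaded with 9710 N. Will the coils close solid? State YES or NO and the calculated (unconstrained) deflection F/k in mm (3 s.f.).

k = Gd⁴/(8D³N_a) = (75.8×10³)(9.3⁴)/(8·44.0³·17) = 48.945 N/mm
N_t = 19; L_s = 9.3·19 = 176.7 mm; δ_solid = L₀ − L_s = 330 − 176.7 = 153.3 mm
δ = F/k = 9710/48.945 = 198.39 mm
δ ≥ δ_solid → spring goes solid

YES, δ = 198 mm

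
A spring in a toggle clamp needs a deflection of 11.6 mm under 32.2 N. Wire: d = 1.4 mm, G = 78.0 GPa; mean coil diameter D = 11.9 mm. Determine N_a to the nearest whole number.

Required rate k = F/δ = 32.2/11.6 = 2.7759 N/mm
N_a = Gd⁴/(8D³k) = (78.0×10³ × 1.4⁴)/(8 × 11.9³ × 2.7759)
    = 299645 / 37422.2 = 8.007 → 8 coils

8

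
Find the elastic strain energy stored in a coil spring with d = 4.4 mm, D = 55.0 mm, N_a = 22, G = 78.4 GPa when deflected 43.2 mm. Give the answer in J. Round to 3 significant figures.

k = Gd⁴/(8D³N_a) = (78.4×10³)(4.4⁴)/(8·55.0³·22) = 1.0035 N/mm
U = ½kδ² = 0.5 × 1.0035 × 43.2² = 936.4 N·mm = 0.9364 J

0.936 J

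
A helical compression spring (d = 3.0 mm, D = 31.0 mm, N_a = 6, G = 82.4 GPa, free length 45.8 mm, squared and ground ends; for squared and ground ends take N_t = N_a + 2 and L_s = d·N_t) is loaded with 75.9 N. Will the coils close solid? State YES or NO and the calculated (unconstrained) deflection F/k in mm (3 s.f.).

k = Gd⁴/(8D³N_a) = (82.4×10³)(3.0⁴)/(8·31.0³·6) = 4.6675 N/mm
N_t = 8; L_s = 3.0·8 = 24 mm; δ_solid = L₀ − L_s = 45.8 − 24 = 21.8 mm
δ = F/k = 75.9/4.6675 = 16.261 mm
δ < δ_solid → spring does not go solid

NO, δ = 16.3 mm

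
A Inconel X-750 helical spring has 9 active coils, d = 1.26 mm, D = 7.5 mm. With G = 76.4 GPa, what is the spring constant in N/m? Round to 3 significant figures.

k = Gd⁴/(8D³N_a) = (76.4×10³ × 1.26⁴) / (8 × 7.5³ × 9)
  = 192564 / 30375 = 6.3396 N/mm = 6339.6 N/m

6340 N/m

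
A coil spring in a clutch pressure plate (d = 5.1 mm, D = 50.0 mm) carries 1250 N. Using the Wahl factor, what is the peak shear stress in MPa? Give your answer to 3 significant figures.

Spring index C = D/d = 50.0/5.1 = 9.8039
K_W = (4C−1)/(4C−4) + 0.615/C = 38.216/35.216 + 0.0627 = 1.1479
τ₀ = 8FD/(πd³) = 8·1250·50.0/(π·5.1³) = 500000/416.74 = 1199.8 MPa
τ_max = K·τ₀ = 1.1479 × 1199.8 = 1377.3 MPa

1380 MPa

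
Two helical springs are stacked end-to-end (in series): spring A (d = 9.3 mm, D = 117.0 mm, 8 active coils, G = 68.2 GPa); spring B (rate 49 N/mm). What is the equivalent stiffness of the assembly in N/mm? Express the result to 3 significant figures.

k_A = Gd⁴/(8D³N_a) = (68.2×10³)(9.3⁴)/(8·117.0³·8) = 4.9771 N/mm
Series: 1/k_eq = 1/4.9771 + 1/49 = 0.22133; k_eq = 4.5182 N/mm

4.52 N/mm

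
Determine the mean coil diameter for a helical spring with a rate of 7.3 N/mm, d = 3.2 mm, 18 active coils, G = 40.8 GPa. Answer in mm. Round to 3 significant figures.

D = (Gd⁴/(8N_a·k))^(1/3) = (40.8×10³·3.2⁴/(8·18·7.3))^(1/3)
  = (4069.82)^(1/3) = 15.9658 mm

16.0 mm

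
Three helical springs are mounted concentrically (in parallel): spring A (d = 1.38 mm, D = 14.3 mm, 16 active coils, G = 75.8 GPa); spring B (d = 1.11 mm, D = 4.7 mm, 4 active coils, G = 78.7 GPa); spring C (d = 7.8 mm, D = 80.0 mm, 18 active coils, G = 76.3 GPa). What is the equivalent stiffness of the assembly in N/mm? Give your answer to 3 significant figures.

40.5 N/mm

k_A = Gd⁴/(8D³N_a) = (75.8×10³)(1.38⁴)/(8·14.3³·16) = 0.73446 N/mm
k_B = Gd⁴/(8D³N_a) = (78.7×10³)(1.11⁴)/(8·4.7³·4) = 35.96 N/mm
k_C = Gd⁴/(8D³N_a) = (76.3×10³)(7.8⁴)/(8·80.0³·18) = 3.8306 N/mm
Parallel: k_eq = 0.73446 + 35.96 + 3.8306 = 40.525 N/mm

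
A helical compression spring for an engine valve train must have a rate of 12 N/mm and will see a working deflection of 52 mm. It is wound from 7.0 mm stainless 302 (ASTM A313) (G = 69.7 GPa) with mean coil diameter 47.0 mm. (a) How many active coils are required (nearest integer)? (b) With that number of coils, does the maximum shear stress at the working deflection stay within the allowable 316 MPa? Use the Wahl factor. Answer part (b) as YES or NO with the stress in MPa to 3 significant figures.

(a) 17 coils; (b) YES, τ_max = 263 MPa

N_a = Gd⁴/(8D³k) = (69.7×10³)(7.0⁴)/(8·47.0³·12) = 16.79 → N_a = 17
Actual rate k = Gd⁴/(8D³·17) = 11.852 N/mm
Working load F = kδ = 11.852·52 = 616.31 N
C = 47.0/7.0 = 6.7143; K_W = (4C−1)/(4C−4)+0.615/C = 1.2228
τ_max = K_W·8FD/(πd³) = 1.2228·215.05 = 262.97 MPa
τ_max ≤ 316 MPa → acceptable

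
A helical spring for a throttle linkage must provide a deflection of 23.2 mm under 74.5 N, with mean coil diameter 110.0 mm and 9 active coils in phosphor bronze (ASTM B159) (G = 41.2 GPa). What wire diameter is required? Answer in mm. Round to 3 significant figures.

9.30 mm

Required rate k = F/δ = 74.5/23.2 = 3.2112 N/mm
d = (8D³N_a·k / G)^(1/4) = (8·110.0³·9·3.2112 / (41.2×10³))^0.25
  = (7469.3)^0.25 = 9.2965 mm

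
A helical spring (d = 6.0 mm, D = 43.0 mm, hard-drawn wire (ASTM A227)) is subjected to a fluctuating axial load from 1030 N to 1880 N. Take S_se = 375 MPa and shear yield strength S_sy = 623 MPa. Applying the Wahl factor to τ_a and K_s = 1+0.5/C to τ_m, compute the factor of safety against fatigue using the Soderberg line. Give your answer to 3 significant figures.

C = D/d = 43.0/6.0 = 7.1667; K_W = (4C−1)/(4C−4)+0.615/C = 1.2074; K_s = 1+0.5/C = 1.0698
F_a = (F_max−F_min)/2 = 425 N; F_m = (F_max+F_min)/2 = 1455 N
τ_a = K_W·8F_aD/(πd³) = 1.2074 × 215.45 = 260.14 MPa
τ_m = K_s·8F_mD/(πd³) = 1.0698 × 737.59 = 789.05 MPa
Soderberg: 1/n_f = τ_a/S_se + τ_m/S_sy = 260.14/375 + 789.05/623 = 0.69371 + 1.26654 = 1.9602
n_f = 1/1.9602 = 0.5101

0.510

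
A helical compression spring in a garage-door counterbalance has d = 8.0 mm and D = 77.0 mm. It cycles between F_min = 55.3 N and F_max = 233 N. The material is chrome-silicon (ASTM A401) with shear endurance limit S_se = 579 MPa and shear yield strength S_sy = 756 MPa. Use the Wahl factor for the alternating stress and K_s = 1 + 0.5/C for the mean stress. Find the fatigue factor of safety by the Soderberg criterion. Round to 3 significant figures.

C = D/d = 77.0/8.0 = 9.6250; K_W = (4C−1)/(4C−4)+0.615/C = 1.1509; K_s = 1+0.5/C = 1.0519
F_a = (F_max−F_min)/2 = 88.85 N; F_m = (F_max+F_min)/2 = 144.15 N
τ_a = K_W·8F_aD/(πd³) = 1.1509 × 34.027 = 39.16 MPa
τ_m = K_s·8F_mD/(πd³) = 1.0519 × 55.205 = 58.072 MPa
Soderberg: 1/n_f = τ_a/S_se + τ_m/S_sy = 39.16/579 + 58.072/756 = 0.06763 + 0.07682 = 0.14445
n_f = 1/0.14445 = 6.923

6.92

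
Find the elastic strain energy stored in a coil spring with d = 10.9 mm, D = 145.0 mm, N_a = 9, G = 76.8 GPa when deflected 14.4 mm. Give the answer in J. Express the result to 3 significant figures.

k = Gd⁴/(8D³N_a) = (76.8×10³)(10.9⁴)/(8·145.0³·9) = 4.9389 N/mm
U = ½kδ² = 0.5 × 4.9389 × 14.4² = 512.07 N·mm = 0.51207 J

0.512 J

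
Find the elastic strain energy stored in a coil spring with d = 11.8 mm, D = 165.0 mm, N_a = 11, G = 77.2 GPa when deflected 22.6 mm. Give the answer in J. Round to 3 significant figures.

0.967 J

k = Gd⁴/(8D³N_a) = (77.2×10³)(11.8⁴)/(8·165.0³·11) = 3.7863 N/mm
U = ½kδ² = 0.5 × 3.7863 × 22.6² = 966.94 N·mm = 0.96694 J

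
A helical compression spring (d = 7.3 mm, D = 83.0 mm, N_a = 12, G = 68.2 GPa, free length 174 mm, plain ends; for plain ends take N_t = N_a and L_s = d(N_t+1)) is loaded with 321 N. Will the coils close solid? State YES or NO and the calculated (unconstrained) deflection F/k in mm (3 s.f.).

YES, δ = 91.0 mm

k = Gd⁴/(8D³N_a) = (68.2×10³)(7.3⁴)/(8·83.0³·12) = 3.5283 N/mm
N_t = 12; L_s = 7.3·13 = 94.9 mm; δ_solid = L₀ − L_s = 174 − 94.9 = 79.1 mm
δ = F/k = 321/3.5283 = 90.978 mm
δ ≥ δ_solid → spring goes solid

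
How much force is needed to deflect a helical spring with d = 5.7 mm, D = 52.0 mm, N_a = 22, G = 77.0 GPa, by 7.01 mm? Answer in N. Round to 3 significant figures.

k = Gd⁴/(8D³N_a) = (77.0×10³)(5.7⁴)/(8·52.0³·22) = 3.2845 N/mm
F = k·δ = 3.2845 × 7.01 = 23.024 N

23.0 N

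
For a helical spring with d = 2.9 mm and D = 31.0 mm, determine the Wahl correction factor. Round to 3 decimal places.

C = D/d = 31.0/2.9 = 10.6897
K_W = (4C−1)/(4C−4) + 0.615/C = 41.759/38.759 + 0.0575 = 1.1349

1.135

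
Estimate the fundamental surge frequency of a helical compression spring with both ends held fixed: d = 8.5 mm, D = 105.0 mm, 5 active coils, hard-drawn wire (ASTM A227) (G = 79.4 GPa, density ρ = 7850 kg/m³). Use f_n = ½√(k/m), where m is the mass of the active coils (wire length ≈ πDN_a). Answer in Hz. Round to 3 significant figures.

55.2 Hz

k = Gd⁴/(8D³N_a) = (79.4×10³)(8.5⁴)/(8·105.0³·5) = 8.9509 N/mm = 8950.9 N/m
Wire length L = πDN_a = π·105.0·5 = 1649.3 mm
m = ρ·(πd²/4)·L = 7850 × 56.745×10⁻⁶ m² × 1.6493 m = 0.73469 kg
f_n = ½√(k/m) = 0.5·√(8950.9/0.73469) = 0.5·√(12183) = 55.189 Hz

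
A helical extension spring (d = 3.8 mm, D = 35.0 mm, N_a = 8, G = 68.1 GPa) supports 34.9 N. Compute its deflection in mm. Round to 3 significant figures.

6.74 mm

k = Gd⁴/(8D³N_a) = (68.1×10³)(3.8⁴)/(8·35.0³·8) = 5.1748 N/mm
δ = F/k = 34.9 / 5.1748 = 6.7442 mm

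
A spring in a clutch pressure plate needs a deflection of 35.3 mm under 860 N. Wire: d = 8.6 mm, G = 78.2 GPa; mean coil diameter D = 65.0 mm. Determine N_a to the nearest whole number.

Required rate k = F/δ = 860/35.3 = 24.363 N/mm
N_a = Gd⁴/(8D³k) = (78.2×10³ × 8.6⁴)/(8 × 65.0³ × 24.363)
    = 4.2776e+08 / 5.35246e+07 = 7.992 → 8 coils

8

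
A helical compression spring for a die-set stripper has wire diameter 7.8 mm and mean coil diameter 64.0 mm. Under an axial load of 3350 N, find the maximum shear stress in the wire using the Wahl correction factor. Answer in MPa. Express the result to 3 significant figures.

Spring index C = D/d = 64.0/7.8 = 8.2051
K_W = (4C−1)/(4C−4) + 0.615/C = 31.821/28.821 + 0.0750 = 1.1790
τ₀ = 8FD/(πd³) = 8·3350·64.0/(π·7.8³) = 1.7152e+06/1490.8 = 1150.5 MPa
τ_max = K·τ₀ = 1.1790 × 1150.5 = 1356.5 MPa

1360 MPa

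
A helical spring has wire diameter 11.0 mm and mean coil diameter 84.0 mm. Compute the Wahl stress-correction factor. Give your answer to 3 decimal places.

C = D/d = 84.0/11.0 = 7.6364
K_W = (4C−1)/(4C−4) + 0.615/C = 29.545/26.545 + 0.0805 = 1.1935

1.194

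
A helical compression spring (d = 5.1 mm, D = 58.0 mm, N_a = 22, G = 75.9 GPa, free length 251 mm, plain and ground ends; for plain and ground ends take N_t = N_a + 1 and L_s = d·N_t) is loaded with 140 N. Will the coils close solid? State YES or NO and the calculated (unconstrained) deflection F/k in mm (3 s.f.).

NO, δ = 93.6 mm

k = Gd⁴/(8D³N_a) = (75.9×10³)(5.1⁴)/(8·58.0³·22) = 1.4953 N/mm
N_t = 23; L_s = 5.1·23 = 117.3 mm; δ_solid = L₀ − L_s = 251 − 117.3 = 133.7 mm
δ = F/k = 140/1.4953 = 93.627 mm
δ < δ_solid → spring does not go solid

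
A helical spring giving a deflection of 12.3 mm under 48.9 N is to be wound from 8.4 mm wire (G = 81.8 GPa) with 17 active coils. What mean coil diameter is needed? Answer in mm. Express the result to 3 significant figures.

91.0 mm

Required rate k = F/δ = 48.9/12.3 = 3.9756 N/mm
D = (Gd⁴/(8N_a·k))^(1/3) = (81.8×10³·8.4⁴/(8·17·3.9756))^(1/3)
  = (753230)^(1/3) = 90.9863 mm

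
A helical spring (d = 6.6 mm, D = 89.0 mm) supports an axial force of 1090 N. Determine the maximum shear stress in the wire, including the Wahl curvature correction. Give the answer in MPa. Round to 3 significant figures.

Spring index C = D/d = 89.0/6.6 = 13.4848
K_W = (4C−1)/(4C−4) + 0.615/C = 52.939/49.939 + 0.0456 = 1.1057
τ₀ = 8FD/(πd³) = 8·1090·89.0/(π·6.6³) = 776080/903.2 = 859.26 MPa
τ_max = K·τ₀ = 1.1057 × 859.26 = 950.07 MPa

950 MPa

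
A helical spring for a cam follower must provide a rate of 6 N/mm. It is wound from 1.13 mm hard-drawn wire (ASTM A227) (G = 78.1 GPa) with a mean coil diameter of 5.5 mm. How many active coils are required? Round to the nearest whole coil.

16

N_a = Gd⁴/(8D³k) = (78.1×10³ × 1.13⁴)/(8 × 5.5³ × 6)
    = 127340 / 7986 = 15.95 → 16 coils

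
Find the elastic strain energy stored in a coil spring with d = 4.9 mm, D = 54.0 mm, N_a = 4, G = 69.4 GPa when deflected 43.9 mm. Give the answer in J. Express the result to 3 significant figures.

k = Gd⁴/(8D³N_a) = (69.4×10³)(4.9⁴)/(8·54.0³·4) = 7.9399 N/mm
U = ½kδ² = 0.5 × 7.9399 × 43.9² = 7650.9 N·mm = 7.6509 J

7.65 J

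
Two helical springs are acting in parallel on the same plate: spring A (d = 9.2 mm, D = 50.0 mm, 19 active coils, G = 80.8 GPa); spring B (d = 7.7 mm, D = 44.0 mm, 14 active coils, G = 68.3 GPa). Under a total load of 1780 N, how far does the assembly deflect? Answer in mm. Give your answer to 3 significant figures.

32.0 mm

k_A = Gd⁴/(8D³N_a) = (80.8×10³)(9.2⁴)/(8·50.0³·19) = 30.466 N/mm
k_B = Gd⁴/(8D³N_a) = (68.3×10³)(7.7⁴)/(8·44.0³·14) = 25.166 N/mm
Parallel: k_eq = 30.466 + 25.166 = 55.631 N/mm
δ = F/k_eq = 1780/55.631 = 31.996 mm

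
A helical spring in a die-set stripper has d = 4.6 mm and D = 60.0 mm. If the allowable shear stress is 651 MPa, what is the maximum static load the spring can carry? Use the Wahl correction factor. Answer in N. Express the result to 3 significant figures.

374 N

C = D/d = 60.0/4.6 = 13.0435
K_W = (4C−1)/(4C−4) + 0.615/C = 51.174/48.174 + 0.0471 = 1.1094
τ_max = K·8FD/(πd³) → F_max = τ_allow·πd³/(8DK)
F_max = 651·π·4.6³/(8·60.0·1.1094) = 1.9907e+05/532.52 = 373.82 N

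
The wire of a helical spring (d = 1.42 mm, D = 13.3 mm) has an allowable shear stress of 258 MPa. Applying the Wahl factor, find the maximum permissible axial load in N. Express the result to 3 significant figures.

C = D/d = 13.3/1.42 = 9.3662
K_W = (4C−1)/(4C−4) + 0.615/C = 36.465/33.465 + 0.0657 = 1.1553
τ_max = K·8FD/(πd³) → F_max = τ_allow·πd³/(8DK)
F_max = 258·π·1.42³/(8·13.3·1.1553) = 2320.8/122.92 = 18.88 N

18.9 N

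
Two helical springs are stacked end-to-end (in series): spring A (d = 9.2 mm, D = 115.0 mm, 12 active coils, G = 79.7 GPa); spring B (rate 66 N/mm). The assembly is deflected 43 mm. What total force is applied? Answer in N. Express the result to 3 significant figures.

159 N

k_A = Gd⁴/(8D³N_a) = (79.7×10³)(9.2⁴)/(8·115.0³·12) = 3.9106 N/mm
Series: 1/k_eq = 1/3.9106 + 1/66 = 0.27087; k_eq = 3.6919 N/mm
F = k_eq·δ = 3.6919·43 = 158.75 N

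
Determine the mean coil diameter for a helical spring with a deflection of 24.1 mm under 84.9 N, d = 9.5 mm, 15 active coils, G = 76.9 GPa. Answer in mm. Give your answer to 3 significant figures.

114 mm

Required rate k = F/δ = 84.9/24.1 = 3.5228 N/mm
D = (Gd⁴/(8N_a·k))^(1/3) = (76.9×10³·9.5⁴/(8·15·3.5228))^(1/3)
  = (1.48166e+06)^(1/3) = 114.0030 mm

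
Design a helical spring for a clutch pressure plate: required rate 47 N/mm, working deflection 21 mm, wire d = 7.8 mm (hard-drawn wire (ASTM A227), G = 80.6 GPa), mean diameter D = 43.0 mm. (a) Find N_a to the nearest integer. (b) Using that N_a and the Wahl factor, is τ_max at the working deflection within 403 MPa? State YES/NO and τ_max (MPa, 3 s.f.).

(a) 10 coils; (b) YES, τ_max = 290 MPa

N_a = Gd⁴/(8D³k) = (80.6×10³)(7.8⁴)/(8·43.0³·47) = 9.98 → N_a = 10
Actual rate k = Gd⁴/(8D³·10) = 46.905 N/mm
Working load F = kδ = 46.905·21 = 985 N
C = 43.0/7.8 = 5.5128; K_W = (4C−1)/(4C−4)+0.615/C = 1.2778
τ_max = K_W·8FD/(πd³) = 1.2778·227.28 = 290.41 MPa
τ_max ≤ 403 MPa → acceptable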